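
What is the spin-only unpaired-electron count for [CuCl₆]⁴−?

1

Ligand charges: each chloride is −1. With an overall charge of −4 the copper centre must be in the +2 oxidation state.
Copper is a group-11 element; Cu(II) is therefore d⁹.
In an octahedral field the d⁹ configuration is t₂g⁶e_g³ (only one arrangement possible), giving 1 unpaired electron.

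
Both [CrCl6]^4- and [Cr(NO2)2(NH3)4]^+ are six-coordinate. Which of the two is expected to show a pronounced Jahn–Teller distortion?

[CrCl6]^4-: Each chloride is −1; balancing the −4 overall charge requires Cr(II). Group 6 minus oxidation state 2 gives a d⁴ configuration. Chloride is a weak-field ligand for a first-row metal, so the complex is high-spin. The t₂g³e_g¹ (high-spin) configuration has an unevenly filled e_g set; the Jahn–Teller theorem predicts a tetragonal distortion (typically axial elongation) to lift the degeneracy.
[Cr(NO2)2(NH3)4]^+: Summing ligand charges against the +1 overall charge gives an oxidation state of +3 for chromium. Group 6 minus oxidation state 3 gives a d³ configuration. The d³ configuration leaves the e_g set evenly filled (or empty) — no strong Jahn–Teller driving force.

[CrCl6]^4-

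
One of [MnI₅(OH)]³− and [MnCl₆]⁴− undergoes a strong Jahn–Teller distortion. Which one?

[MnI₅(OH)]³−: Ligand charges: each iodide is −1; each hydroxide is −1. With an overall charge of −3 the manganese centre must be in the +3 oxidation state. Manganese is a group-7 element; Mn(III) is therefore d⁴. Hydroxide and iodide are weak-field ligands for a first-row metal, so the complex is high-spin. The t₂g³e_g¹ (high-spin) configuration has an unevenly filled e_g set; the Jahn–Teller theorem predicts a tetragonal distortion (typically axial elongation) to lift the degeneracy.
[MnCl₆]⁴−: Summing ligand charges against the −4 overall charge gives an oxidation state of +2 for manganese. Mn sits in group 7, so the d-electron count is 7 − 2 = 5. Chloride is a weak-field ligand for a first-row metal, so the complex is high-spin. The d⁵ configuration leaves the e_g set evenly filled (or empty) — no strong Jahn–Teller driving force.

[MnI₅(OH)]³−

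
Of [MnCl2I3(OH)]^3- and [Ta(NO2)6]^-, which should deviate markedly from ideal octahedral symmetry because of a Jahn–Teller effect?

[MnCl2I3(OH)]^3-

[MnCl2I3(OH)]^3-: Ligand charges: each chloride is −1; each iodide is −1; each hydroxide is −1. With an overall charge of −3 the manganese centre must be in the +3 oxidation state. Group 7 minus oxidation state 3 gives a d⁴ configuration. Chloride, hydroxide, and iodide are weak-field ligands for a first-row metal, so the complex is high-spin. The t₂g³e_g¹ (high-spin) configuration has an unevenly filled e_g set; the Jahn–Teller theorem predicts a tetragonal distortion (typically axial elongation) to lift the degeneracy.
[Ta(NO2)6]^-: Summing ligand charges against the −1 overall charge gives an oxidation state of +5 for tantalum. Tantalum is a group-5 element; Ta(V) is therefore d⁰. The d⁰ configuration leaves the e_g set evenly filled (or empty) — no strong Jahn–Teller driving force.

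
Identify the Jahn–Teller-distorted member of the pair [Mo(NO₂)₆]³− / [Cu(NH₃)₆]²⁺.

[Cu(NH₃)₆]²⁺

[Mo(NO₂)₆]³−: Each nitro (N-bound nitrite) is −1; balancing the −3 overall charge requires Mo(III). Group 6 minus oxidation state 3 gives a d³ configuration. The d³ configuration leaves the e_g set evenly filled (or empty) — no strong Jahn–Teller driving force.
[Cu(NH₃)₆]²⁺: Ligand charges: ammonia is neutral. With an overall charge of +2 the copper centre must be in the +2 oxidation state. Cu sits in group 11, so the d-electron count is 11 − 2 = 9. The t₂g⁶e_g³ configuration has an unevenly filled e_g set; the Jahn–Teller theorem predicts a tetragonal distortion (typically axial elongation) to lift the degeneracy.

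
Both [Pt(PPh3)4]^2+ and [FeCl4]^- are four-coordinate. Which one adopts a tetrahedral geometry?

[FeCl4]^-

For [Pt(PPh3)4]^2+: Triphenylphosphine is neutral; balancing the +2 overall charge requires Pt(II). Group 10 minus oxidation state 2 gives a d⁸ configuration. A 5d d⁸ ion has a large crystal-field splitting; square planar leaves the high-energy d_{x²−y²} orbital empty and maximises CFSE. → square planar.
For [FeCl4]^-: Summing ligand charges against the −1 overall charge gives an oxidation state of +3 for iron. Group 8 minus oxidation state 3 gives a d⁵ configuration. A high-spin d⁵ ion has zero CFSE in either geometry, so four ligands adopt the sterically favoured tetrahedral geometry. → tetrahedral.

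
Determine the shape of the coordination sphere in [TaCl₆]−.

octahedral

Ligand charges: each chloride is −1. With an overall charge of −1 the tantalum centre must be in the +5 oxidation state.
Tantalum is a group-5 element; Ta(V) is therefore d⁰.
Coordination number: 6.
Six donors around a single metal centre give an octahedral coordination sphere.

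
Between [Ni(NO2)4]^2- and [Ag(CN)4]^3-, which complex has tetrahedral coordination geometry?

[Ag(CN)4]^3-

For [Ni(NO2)4]^2-: Summing ligand charges against the −2 overall charge gives an oxidation state of +2 for nickel. Ni sits in group 10, so the d-electron count is 10 − 2 = 8. Nitro (N-bound nitrite) is a strong-field ligand (high in the spectrochemical series). A 3d d⁸ ion with strong-field ligands gains enough CFSE to favour square planar over tetrahedral. → square planar.
For [Ag(CN)4]^3-: Ligand charges: each cyanide is −1. With an overall charge of −3 the silver centre must be in the +1 oxidation state. Ag sits in group 11, so the d-electron count is 11 − 1 = 10. A d¹⁰ ion has no crystal-field stabilisation preference between square planar and tetrahedral, so four ligands adopt the sterically favoured tetrahedral geometry. → tetrahedral.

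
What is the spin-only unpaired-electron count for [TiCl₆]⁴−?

Each chloride is −1; balancing the −4 overall charge requires Ti(II).
Ti sits in group 4, so the d-electron count is 4 − 2 = 2.
In an octahedral field the d² configuration is t₂g²e_g⁰ (only one arrangement possible), giving 2 unpaired electrons.

2 unpaired electrons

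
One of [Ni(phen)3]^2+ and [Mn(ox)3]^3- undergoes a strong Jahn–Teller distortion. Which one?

[Mn(ox)3]^3-

[Ni(phen)3]^2+: Ligand charges: 1,10-phenanthroline is neutral. With an overall charge of +2 the nickel centre must be in the +2 oxidation state. Nickel is a group-10 element; Ni(II) is therefore d⁸. The d⁸ configuration leaves the e_g set evenly filled (or empty) — no strong Jahn–Teller driving force.
[Mn(ox)3]^3-: Ligand charges: each oxalate is −2. With an overall charge of −3 the manganese centre must be in the +3 oxidation state. Mn sits in group 7, so the d-electron count is 7 − 3 = 4. Oxalate is a weak-field ligand for a first-row metal, so the complex is high-spin. The t₂g³e_g¹ (high-spin) configuration has an unevenly filled e_g set; the Jahn–Teller theorem predicts a tetragonal distortion (typically axial elongation) to lift the degeneracy.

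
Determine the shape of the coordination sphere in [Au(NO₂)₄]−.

Each nitro (N-bound nitrite) is −1; balancing the −1 overall charge requires Au(III).
Gold is a group-11 element; Au(III) is therefore d⁸.
Coordination number: 4.
A 5d d⁸ ion has a large crystal-field splitting; square planar leaves the high-energy d_{x²−y²} orbital empty and maximises CFSE.

square planar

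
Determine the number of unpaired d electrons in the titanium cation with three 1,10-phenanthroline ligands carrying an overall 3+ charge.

1,10-phenanthroline is neutral; balancing the +3 overall charge requires Ti(III).
Ti sits in group 4, so the d-electron count is 4 − 3 = 1.
Counting donor atoms: 3×1,10-phenanthroline (bidentate) → 6 donors. Coordination number = 6.
In an octahedral field the d¹ configuration is t₂g¹e_g⁰ (only one arrangement possible), giving 1 unpaired electron.

1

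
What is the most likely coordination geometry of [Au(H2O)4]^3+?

Ligand charges: water is neutral. With an overall charge of +3 the gold centre must be in the +3 oxidation state.
Gold is a group-11 element; Au(III) is therefore d⁸.
Coordination number: 4.
A 5d d⁸ ion has a large crystal-field splitting; square planar leaves the high-energy d_{x²−y²} orbital empty and maximises CFSE.

square planar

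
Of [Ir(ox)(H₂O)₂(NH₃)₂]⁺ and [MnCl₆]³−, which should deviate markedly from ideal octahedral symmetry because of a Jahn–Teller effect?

[MnCl₆]³−

[Ir(ox)(H₂O)₂(NH₃)₂]⁺: Summing ligand charges against the +1 overall charge gives an oxidation state of +3 for iridium. Iridium is a group-9 element; Ir(III) is therefore d⁶. A 5d ion has a large Δₒ and is invariably low-spin. The d⁶ configuration leaves the e_g set evenly filled (or empty) — no strong Jahn–Teller driving force.
[MnCl₆]³−: Each chloride is −1; balancing the −3 overall charge requires Mn(III). Manganese is a group-7 element; Mn(III) is therefore d⁴. Chloride is a weak-field ligand for a first-row metal, so the complex is high-spin. The t₂g³e_g¹ (high-spin) configuration has an unevenly filled e_g set; the Jahn–Teller theorem predicts a tetragonal distortion (typically axial elongation) to lift the degeneracy.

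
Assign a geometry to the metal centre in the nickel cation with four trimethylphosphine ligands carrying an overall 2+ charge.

square planar

Ligand charges: trimethylphosphine is neutral. With an overall charge of +2 the nickel centre must be in the +2 oxidation state.
Ni sits in group 10, so the d-electron count is 10 − 2 = 8.
Coordination number: 4.
Trimethylphosphine is a strong-field ligand (high in the spectrochemical series).
A 3d d⁸ ion with strong-field ligands gains enough CFSE to favour square planar over tetrahedral.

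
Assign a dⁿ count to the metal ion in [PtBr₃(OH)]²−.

d⁸

Each bromide is −1; each hydroxide is −1; balancing the −2 overall charge requires Pt(II).
Pt sits in group 10, so the d-electron count is 10 − 2 = 8.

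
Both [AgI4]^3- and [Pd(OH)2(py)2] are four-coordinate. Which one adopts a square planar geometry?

[Pd(OH)2(py)2]

For [AgI4]^3-: Each iodide is −1; balancing the −3 overall charge requires Ag(I). Silver is a group-11 element; Ag(I) is therefore d¹⁰. A d¹⁰ ion has no crystal-field stabilisation preference between square planar and tetrahedral, so four ligands adopt the sterically favoured tetrahedral geometry. → tetrahedral.
For [Pd(OH)2(py)2]: Ligand charges: each hydroxide is −1; pyridine is neutral. With an overall charge of 0 the palladium centre must be in the +2 oxidation state. Pd sits in group 10, so the d-electron count is 10 − 2 = 8. A 4d d⁸ ion has a large crystal-field splitting; square planar leaves the high-energy d_{x²−y²} orbital empty and maximises CFSE. → square planar.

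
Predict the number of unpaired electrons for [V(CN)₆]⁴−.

3 unpaired electrons

Each cyanide is −1; balancing the −4 overall charge requires V(II).
V sits in group 5, so the d-electron count is 5 − 2 = 3.
In an octahedral field the d³ configuration is t₂g³e_g⁰ (only one arrangement possible), giving 3 unpaired electrons.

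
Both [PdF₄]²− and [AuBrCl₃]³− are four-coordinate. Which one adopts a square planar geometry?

For [PdF₄]²−: Each fluoride is −1; balancing the −2 overall charge requires Pd(II). Palladium is a group-10 element; Pd(II) is therefore d⁸. A 4d d⁸ ion has a large crystal-field splitting; square planar leaves the high-energy d_{x²−y²} orbital empty and maximises CFSE. → square planar.
For [AuBrCl₃]³−: Summing ligand charges against the −3 overall charge gives an oxidation state of +1 for gold. Au sits in group 11, so the d-electron count is 11 − 1 = 10. A d¹⁰ ion has no crystal-field stabilisation preference between square planar and tetrahedral, so four ligands adopt the sterically favoured tetrahedral geometry. → tetrahedral.

[PdF₄]²−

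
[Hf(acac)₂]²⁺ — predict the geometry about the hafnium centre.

tetrahedral

Each acetylacetonate is −1; balancing the +2 overall charge requires Hf(IV).
Hf sits in group 4, so the d-electron count is 4 − 4 = 0.
Counting donor atoms: 2×acetylacetonate (bidentate) → 4 donors. Coordination number = 4.
A d⁰ ion has no crystal-field stabilisation preference between square planar and tetrahedral, so four ligands adopt the sterically favoured tetrahedral geometry.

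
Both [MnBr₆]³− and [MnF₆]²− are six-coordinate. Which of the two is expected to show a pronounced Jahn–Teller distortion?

[MnBr₆]³−: Ligand charges: each bromide is −1. With an overall charge of −3 the manganese centre must be in the +3 oxidation state. Mn sits in group 7, so the d-electron count is 7 − 3 = 4. Bromide is a weak-field ligand for a first-row metal, so the complex is high-spin. The t₂g³e_g¹ (high-spin) configuration has an unevenly filled e_g set; the Jahn–Teller theorem predicts a tetragonal distortion (typically axial elongation) to lift the degeneracy.
[MnF₆]²−: Summing ligand charges against the −2 overall charge gives an oxidation state of +4 for manganese. Group 7 minus oxidation state 4 gives a d³ configuration. The d³ configuration leaves the e_g set evenly filled (or empty) — no strong Jahn–Teller driving force.

[MnBr₆]³−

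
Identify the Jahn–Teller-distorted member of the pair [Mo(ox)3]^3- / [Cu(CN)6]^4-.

[Cu(CN)6]^4-

[Mo(ox)3]^3-: Ligand charges: each oxalate is −2. With an overall charge of −3 the molybdenum centre must be in the +3 oxidation state. Group 6 minus oxidation state 3 gives a d³ configuration. The d³ configuration leaves the e_g set evenly filled (or empty) — no strong Jahn–Teller driving force.
[Cu(CN)6]^4-: Each cyanide is −1; balancing the −4 overall charge requires Cu(II). Group 11 minus oxidation state 2 gives a d⁹ configuration. The t₂g⁶e_g³ configuration has an unevenly filled e_g set; the Jahn–Teller theorem predicts a tetragonal distortion (typically axial elongation) to lift the degeneracy.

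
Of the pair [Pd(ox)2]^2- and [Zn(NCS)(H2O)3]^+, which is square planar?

[Pd(ox)2]^2-

For [Pd(ox)2]^2-: Ligand charges: each oxalate is −2. With an overall charge of −2 the palladium centre must be in the +2 oxidation state. Pd sits in group 10, so the d-electron count is 10 − 2 = 8. A 4d d⁸ ion has a large crystal-field splitting; square planar leaves the high-energy d_{x²−y²} orbital empty and maximises CFSE. → square planar.
For [Zn(NCS)(H2O)3]^+: Summing ligand charges against the +1 overall charge gives an oxidation state of +2 for zinc. Zinc is a group-12 element; Zn(II) is therefore d¹⁰. A d¹⁰ ion has no crystal-field stabilisation preference between square planar and tetrahedral, so four ligands adopt the sterically favoured tetrahedral geometry. → tetrahedral.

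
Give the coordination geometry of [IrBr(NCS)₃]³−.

Summing ligand charges against the −3 overall charge gives an oxidation state of +1 for iridium.
Group 9 minus oxidation state 1 gives a d⁸ configuration.
Coordination number: 4.
A 5d d⁸ ion has a large crystal-field splitting; square planar leaves the high-energy d_{x²−y²} orbital empty and maximises CFSE.

square planar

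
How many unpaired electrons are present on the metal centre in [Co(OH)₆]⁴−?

Summing ligand charges against the −4 overall charge gives an oxidation state of +2 for cobalt.
Cobalt is a group-9 element; Co(II) is therefore d⁷.
The spin state decides the count: Hydroxide is a weak-field ligand for a first-row metal, so the complex is high-spin.
An octahedral high-spin d⁷ ion is t₂g⁵e_g², giving 3 unpaired electrons.

3 unpaired electrons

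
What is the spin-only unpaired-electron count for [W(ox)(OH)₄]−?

Each oxalate is −2; each hydroxide is −1; balancing the −1 overall charge requires W(V).
Group 6 minus oxidation state 5 gives a d¹ configuration.
Counting donor atoms: 1×oxalate (bidentate) → 2 donors; 4×hydroxide (monodentate) → 4 donors. Coordination number = 6.
In an octahedral field the d¹ configuration is t₂g¹e_g⁰ (only one arrangement possible), giving 1 unpaired electron.

1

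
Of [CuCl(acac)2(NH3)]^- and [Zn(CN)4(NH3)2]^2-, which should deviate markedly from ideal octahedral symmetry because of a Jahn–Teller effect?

[CuCl(acac)2(NH3)]^-: Each chloride is −1; each acetylacetonate is −1; ammonia is neutral; balancing the −1 overall charge requires Cu(II). Group 11 minus oxidation state 2 gives a d⁹ configuration. The t₂g⁶e_g³ configuration has an unevenly filled e_g set; the Jahn–Teller theorem predicts a tetragonal distortion (typically axial elongation) to lift the degeneracy.
[Zn(CN)4(NH3)2]^2-: Each cyanide is −1; ammonia is neutral; balancing the −2 overall charge requires Zn(II). Zinc is a group-12 element; Zn(II) is therefore d¹⁰. The d¹⁰ configuration leaves the e_g set evenly filled (or empty) — no strong Jahn–Teller driving force.

[CuCl(acac)2(NH3)]^-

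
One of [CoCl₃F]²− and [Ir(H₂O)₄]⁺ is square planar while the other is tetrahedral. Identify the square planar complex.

[Ir(H₂O)₄]⁺

For [CoCl₃F]²−: Ligand charges: each chloride is −1; each fluoride is −1. With an overall charge of −2 the cobalt centre must be in the +2 oxidation state. Cobalt is a group-9 element; Co(II) is therefore d⁷. For a high-spin 3d d⁷ ion with weak-field ligands the small Δₜ gives little square-planar CFSE advantage, so four ligands adopt the sterically favoured tetrahedral geometry. → tetrahedral.
For [Ir(H₂O)₄]⁺: Water is neutral; balancing the +1 overall charge requires Ir(I). Ir sits in group 9, so the d-electron count is 9 − 1 = 8. A 5d d⁸ ion has a large crystal-field splitting; square planar leaves the high-energy d_{x²−y²} orbital empty and maximises CFSE. → square planar.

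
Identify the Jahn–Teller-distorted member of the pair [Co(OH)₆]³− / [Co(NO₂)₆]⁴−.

[Co(OH)₆]³−: Ligand charges: each hydroxide is −1. With an overall charge of −3 the cobalt centre must be in the +3 oxidation state. Co sits in group 9, so the d-electron count is 9 − 3 = 6. Co(III) has an exceptionally large octahedral splitting and is low-spin with essentially every ligand except fluoride. The d⁶ configuration leaves the e_g set evenly filled (or empty) — no strong Jahn–Teller driving force.
[Co(NO₂)₆]⁴−: Each nitro (N-bound nitrite) is −1; balancing the −4 overall charge requires Co(II). Group 9 minus oxidation state 2 gives a d⁷ configuration. Nitro (N-bound nitrite) is a strong-field ligand (high in the spectrochemical series) for a first-row metal, so the complex is low-spin. The t₂g⁶e_g¹ (low-spin) configuration has an unevenly filled e_g set; the Jahn–Teller theorem predicts a tetragonal distortion (typically axial elongation) to lift the degeneracy.

[Co(NO₂)₆]⁴−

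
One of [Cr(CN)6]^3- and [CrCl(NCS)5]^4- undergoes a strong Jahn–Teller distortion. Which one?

[Cr(CN)6]^3-: Ligand charges: each cyanide is −1. With an overall charge of −3 the chromium centre must be in the +3 oxidation state. Cr sits in group 6, so the d-electron count is 6 − 3 = 3. The d³ configuration leaves the e_g set evenly filled (or empty) — no strong Jahn–Teller driving force.
[CrCl(NCS)5]^4-: Ligand charges: each chloride is −1; each isothiocyanate is −1. With an overall charge of −4 the chromium centre must be in the +2 oxidation state. Chromium is a group-6 element; Cr(II) is therefore d⁴. Chloride and isothiocyanate are weak-field ligands for a first-row metal, so the complex is high-spin. The t₂g³e_g¹ (high-spin) configuration has an unevenly filled e_g set; the Jahn–Teller theorem predicts a tetragonal distortion (typically axial elongation) to lift the degeneracy.

[CrCl(NCS)5]^4-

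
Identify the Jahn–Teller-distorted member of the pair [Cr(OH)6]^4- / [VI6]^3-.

[Cr(OH)6]^4-: Each hydroxide is −1; balancing the −4 overall charge requires Cr(II). Cr sits in group 6, so the d-electron count is 6 − 2 = 4. Hydroxide is a weak-field ligand for a first-row metal, so the complex is high-spin. The t₂g³e_g¹ (high-spin) configuration has an unevenly filled e_g set; the Jahn–Teller theorem predicts a tetragonal distortion (typically axial elongation) to lift the degeneracy.
[VI6]^3-: Ligand charges: each iodide is −1. With an overall charge of −3 the vanadium centre must be in the +3 oxidation state. V sits in group 5, so the d-electron count is 5 − 3 = 2. The d² configuration leaves the e_g set evenly filled (or empty) — no strong Jahn–Teller driving force.

[Cr(OH)6]^4-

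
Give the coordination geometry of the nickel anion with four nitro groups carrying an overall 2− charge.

Summing ligand charges against the −2 overall charge gives an oxidation state of +2 for nickel.
Nickel is a group-10 element; Ni(II) is therefore d⁸.
Coordination number: 4.
Nitro (N-bound nitrite) is a strong-field ligand (high in the spectrochemical series).
A 3d d⁸ ion with strong-field ligands gains enough CFSE to favour square planar over tetrahedral.

square planar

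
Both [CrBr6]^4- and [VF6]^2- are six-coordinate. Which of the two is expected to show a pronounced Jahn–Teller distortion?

[CrBr6]^4-

[CrBr6]^4-: Summing ligand charges against the −4 overall charge gives an oxidation state of +2 for chromium. Chromium is a group-6 element; Cr(II) is therefore d⁴. Bromide is a weak-field ligand for a first-row metal, so the complex is high-spin. The t₂g³e_g¹ (high-spin) configuration has an unevenly filled e_g set; the Jahn–Teller theorem predicts a tetragonal distortion (typically axial elongation) to lift the degeneracy.
[VF6]^2-: Ligand charges: each fluoride is −1. With an overall charge of −2 the vanadium centre must be in the +4 oxidation state. Group 5 minus oxidation state 4 gives a d¹ configuration. The d¹ configuration leaves the e_g set evenly filled (or empty) — no strong Jahn–Teller driving force.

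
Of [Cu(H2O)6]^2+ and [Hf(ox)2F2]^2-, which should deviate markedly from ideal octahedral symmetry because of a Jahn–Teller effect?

[Cu(H2O)6]^2+: Water is neutral; balancing the +2 overall charge requires Cu(II). Group 11 minus oxidation state 2 gives a d⁹ configuration. The t₂g⁶e_g³ configuration has an unevenly filled e_g set; the Jahn–Teller theorem predicts a tetragonal distortion (typically axial elongation) to lift the degeneracy.
[Hf(ox)2F2]^2-: Summing ligand charges against the −2 overall charge gives an oxidation state of +4 for hafnium. Group 4 minus oxidation state 4 gives a d⁰ configuration. The d⁰ configuration leaves the e_g set evenly filled (or empty) — no strong Jahn–Teller driving force.

[Cu(H2O)6]^2+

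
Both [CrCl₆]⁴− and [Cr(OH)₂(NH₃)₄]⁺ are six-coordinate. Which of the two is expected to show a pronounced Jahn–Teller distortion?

[CrCl₆]⁴−: Ligand charges: each chloride is −1. With an overall charge of −4 the chromium centre must be in the +2 oxidation state. Cr sits in group 6, so the d-electron count is 6 − 2 = 4. Chloride is a weak-field ligand for a first-row metal, so the complex is high-spin. The t₂g³e_g¹ (high-spin) configuration has an unevenly filled e_g set; the Jahn–Teller theorem predicts a tetragonal distortion (typically axial elongation) to lift the degeneracy.
[Cr(OH)₂(NH₃)₄]⁺: Ligand charges: each hydroxide is −1; ammonia is neutral. With an overall charge of +1 the chromium centre must be in the +3 oxidation state. Cr sits in group 6, so the d-electron count is 6 − 3 = 3. The d³ configuration leaves the e_g set evenly filled (or empty) — no strong Jahn–Teller driving force.

[CrCl₆]⁴−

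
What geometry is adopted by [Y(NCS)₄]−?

Summing ligand charges against the −1 overall charge gives an oxidation state of +3 for yttrium.
Group 3 minus oxidation state 3 gives a d⁰ configuration.
With 4 monodentate ligands the coordination number is 4.
A d⁰ ion has no crystal-field stabilisation preference between square planar and tetrahedral, so four ligands adopt the sterically favoured tetrahedral geometry.

tetrahedral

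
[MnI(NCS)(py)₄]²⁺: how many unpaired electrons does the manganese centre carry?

3 unpaired electrons

Ligand charges: each iodide is −1; each isothiocyanate is −1; pyridine is neutral. With an overall charge of +2 the manganese centre must be in the +4 oxidation state.
Manganese is a group-7 element; Mn(IV) is therefore d³.
In an octahedral field the d³ configuration is t₂g³e_g⁰ (only one arrangement possible), giving 3 unpaired electrons.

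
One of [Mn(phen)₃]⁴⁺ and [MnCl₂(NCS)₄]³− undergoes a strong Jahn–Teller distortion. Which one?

[MnCl₂(NCS)₄]³−

[Mn(phen)₃]⁴⁺: Summing ligand charges against the +4 overall charge gives an oxidation state of +4 for manganese. Manganese is a group-7 element; Mn(IV) is therefore d³. The d³ configuration leaves the e_g set evenly filled (or empty) — no strong Jahn–Teller driving force.
[MnCl₂(NCS)₄]³−: Each chloride is −1; each isothiocyanate is −1; balancing the −3 overall charge requires Mn(III). Group 7 minus oxidation state 3 gives a d⁴ configuration. Chloride and isothiocyanate are weak-field ligands for a first-row metal, so the complex is high-spin. The t₂g³e_g¹ (high-spin) configuration has an unevenly filled e_g set; the Jahn–Teller theorem predicts a tetragonal distortion (typically axial elongation) to lift the degeneracy.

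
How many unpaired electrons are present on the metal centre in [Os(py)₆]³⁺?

1 unpaired electron

Summing ligand charges against the +3 overall charge gives an oxidation state of +3 for osmium.
Os sits in group 8, so the d-electron count is 8 − 3 = 5.
The spin state decides the count: a 5d ion has a large Δₒ and is invariably low-spin.
An octahedral low-spin d⁵ ion is t₂g⁵e_g⁰, giving 1 unpaired electron.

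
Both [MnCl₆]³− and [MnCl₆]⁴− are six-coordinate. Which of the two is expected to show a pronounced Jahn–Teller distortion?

[MnCl₆]³−: Ligand charges: each chloride is −1. With an overall charge of −3 the manganese centre must be in the +3 oxidation state. Group 7 minus oxidation state 3 gives a d⁴ configuration. Chloride is a weak-field ligand for a first-row metal, so the complex is high-spin. The t₂g³e_g¹ (high-spin) configuration has an unevenly filled e_g set; the Jahn–Teller theorem predicts a tetragonal distortion (typically axial elongation) to lift the degeneracy.
[MnCl₆]⁴−: Ligand charges: each chloride is −1. With an overall charge of −4 the manganese centre must be in the +2 oxidation state. Mn sits in group 7, so the d-electron count is 7 − 2 = 5. Chloride is a weak-field ligand for a first-row metal, so the complex is high-spin. The d⁵ configuration leaves the e_g set evenly filled (or empty) — no strong Jahn–Teller driving force.

[MnCl₆]³−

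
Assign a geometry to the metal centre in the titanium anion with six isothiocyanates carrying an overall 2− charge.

Ligand charges: each isothiocyanate is −1. With an overall charge of −2 the titanium centre must be in the +4 oxidation state.
Titanium is a group-4 element; Ti(IV) is therefore d⁰.
With 6 monodentate ligands the coordination number is 6.
Six donors around a single metal centre give an octahedral coordination sphere.

octahedral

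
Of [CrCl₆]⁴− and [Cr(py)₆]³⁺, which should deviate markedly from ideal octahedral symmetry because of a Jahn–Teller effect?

[CrCl₆]⁴−

[CrCl₆]⁴−: Each chloride is −1; balancing the −4 overall charge requires Cr(II). Group 6 minus oxidation state 2 gives a d⁴ configuration. Chloride is a weak-field ligand for a first-row metal, so the complex is high-spin. The t₂g³e_g¹ (high-spin) configuration has an unevenly filled e_g set; the Jahn–Teller theorem predicts a tetragonal distortion (typically axial elongation) to lift the degeneracy.
[Cr(py)₆]³⁺: Pyridine is neutral; balancing the +3 overall charge requires Cr(III). Group 6 minus oxidation state 3 gives a d³ configuration. The d³ configuration leaves the e_g set evenly filled (or empty) — no strong Jahn–Teller driving force.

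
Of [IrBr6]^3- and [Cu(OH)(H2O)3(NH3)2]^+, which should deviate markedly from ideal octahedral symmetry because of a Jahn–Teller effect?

[IrBr6]^3-: Each bromide is −1; balancing the −3 overall charge requires Ir(III). Group 9 minus oxidation state 3 gives a d⁶ configuration. A 5d ion has a large Δₒ and is invariably low-spin. The d⁶ configuration leaves the e_g set evenly filled (or empty) — no strong Jahn–Teller driving force.
[Cu(OH)(H2O)3(NH3)2]^+: Each hydroxide is −1; water is neutral; ammonia is neutral; balancing the +1 overall charge requires Cu(II). Group 11 minus oxidation state 2 gives a d⁹ configuration. The t₂g⁶e_g³ configuration has an unevenly filled e_g set; the Jahn–Teller theorem predicts a tetragonal distortion (typically axial elongation) to lift the degeneracy.

[Cu(OH)(H2O)3(NH3)2]^+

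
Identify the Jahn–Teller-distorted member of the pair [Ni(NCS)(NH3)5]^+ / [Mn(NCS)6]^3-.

[Mn(NCS)6]^3-

[Ni(NCS)(NH3)5]^+: Ligand charges: each isothiocyanate is −1; ammonia is neutral. With an overall charge of +1 the nickel centre must be in the +2 oxidation state. Ni sits in group 10, so the d-electron count is 10 − 2 = 8. The d⁸ configuration leaves the e_g set evenly filled (or empty) — no strong Jahn–Teller driving force.
[Mn(NCS)6]^3-: Summing ligand charges against the −3 overall charge gives an oxidation state of +3 for manganese. Group 7 minus oxidation state 3 gives a d⁴ configuration. Isothiocyanate is a weak-field ligand for a first-row metal, so the complex is high-spin. The t₂g³e_g¹ (high-spin) configuration has an unevenly filled e_g set; the Jahn–Teller theorem predicts a tetragonal distortion (typically axial elongation) to lift the degeneracy.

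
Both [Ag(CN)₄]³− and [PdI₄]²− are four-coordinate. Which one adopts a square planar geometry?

For [Ag(CN)₄]³−: Each cyanide is −1; balancing the −3 overall charge requires Ag(I). Group 11 minus oxidation state 1 gives a d¹⁰ configuration. A d¹⁰ ion has no crystal-field stabilisation preference between square planar and tetrahedral, so four ligands adopt the sterically favoured tetrahedral geometry. → tetrahedral.
For [PdI₄]²−: Ligand charges: each iodide is −1. With an overall charge of −2 the palladium centre must be in the +2 oxidation state. Pd sits in group 10, so the d-electron count is 10 − 2 = 8. A 4d d⁸ ion has a large crystal-field splitting; square planar leaves the high-energy d_{x²−y²} orbital empty and maximises CFSE. → square planar.

[PdI₄]²−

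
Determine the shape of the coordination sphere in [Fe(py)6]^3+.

octahedral

Ligand charges: pyridine is neutral. With an overall charge of +3 the iron centre must be in the +3 oxidation state.
Group 8 minus oxidation state 3 gives a d⁵ configuration.
With 6 monodentate ligands the coordination number is 6.
Six donors around a single metal centre give an octahedral coordination sphere.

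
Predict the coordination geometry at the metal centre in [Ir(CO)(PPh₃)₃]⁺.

square planar

Carbonyl is neutral; triphenylphosphine is neutral; balancing the +1 overall charge requires Ir(I).
Iridium is a group-9 element; Ir(I) is therefore d⁸.
Coordination number: 4.
A 5d d⁸ ion has a large crystal-field splitting; square planar leaves the high-energy d_{x²−y²} orbital empty and maximises CFSE.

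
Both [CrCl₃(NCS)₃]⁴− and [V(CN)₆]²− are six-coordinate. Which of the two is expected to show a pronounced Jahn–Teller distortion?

[CrCl₃(NCS)₃]⁴−

[CrCl₃(NCS)₃]⁴−: Each chloride is −1; each isothiocyanate is −1; balancing the −4 overall charge requires Cr(II). Cr sits in group 6, so the d-electron count is 6 − 2 = 4. Chloride and isothiocyanate are weak-field ligands for a first-row metal, so the complex is high-spin. The t₂g³e_g¹ (high-spin) configuration has an unevenly filled e_g set; the Jahn–Teller theorem predicts a tetragonal distortion (typically axial elongation) to lift the degeneracy.
[V(CN)₆]²−: Ligand charges: each cyanide is −1. With an overall charge of −2 the vanadium centre must be in the +4 oxidation state. Vanadium is a group-5 element; V(IV) is therefore d¹. The d¹ configuration leaves the e_g set evenly filled (or empty) — no strong Jahn–Teller driving force.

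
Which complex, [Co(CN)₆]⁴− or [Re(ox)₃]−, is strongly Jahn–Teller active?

[Co(CN)₆]⁴−

[Co(CN)₆]⁴−: Each cyanide is −1; balancing the −4 overall charge requires Co(II). Group 9 minus oxidation state 2 gives a d⁷ configuration. Cyanide is a strong-field ligand (high in the spectrochemical series) for a first-row metal, so the complex is low-spin. The t₂g⁶e_g¹ (low-spin) configuration has an unevenly filled e_g set; the Jahn–Teller theorem predicts a tetragonal distortion (typically axial elongation) to lift the degeneracy.
[Re(ox)₃]−: Ligand charges: each oxalate is −2. With an overall charge of −1 the rhenium centre must be in the +5 oxidation state. Rhenium is a group-7 element; Re(V) is therefore d². The d² configuration leaves the e_g set evenly filled (or empty) — no strong Jahn–Teller driving force.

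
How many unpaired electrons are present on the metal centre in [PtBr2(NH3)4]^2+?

Summing ligand charges against the +2 overall charge gives an oxidation state of +4 for platinum.
Pt sits in group 10, so the d-electron count is 10 − 4 = 6.
The spin state decides the count: a 5d ion has a large Δₒ and is invariably low-spin.
An octahedral low-spin d⁶ ion is t₂g⁶e_g⁰, giving 0 unpaired electrons.

0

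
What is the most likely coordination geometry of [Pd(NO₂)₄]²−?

Summing ligand charges against the −2 overall charge gives an oxidation state of +2 for palladium.
Palladium is a group-10 element; Pd(II) is therefore d⁸.
Coordination number: 4.
A 4d d⁸ ion has a large crystal-field splitting; square planar leaves the high-energy d_{x²−y²} orbital empty and maximises CFSE.

square planar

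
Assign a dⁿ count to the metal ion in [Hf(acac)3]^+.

Summing ligand charges against the +1 overall charge gives an oxidation state of +4 for hafnium.
Hafnium is a group-4 element; Hf(IV) is therefore d⁰.

d0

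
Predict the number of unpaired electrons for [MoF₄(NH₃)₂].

Ligand charges: each fluoride is −1; ammonia is neutral. With an overall charge of 0 the molybdenum centre must be in the +4 oxidation state.
Group 6 minus oxidation state 4 gives a d² configuration.
In an octahedral field the d² configuration is t₂g²e_g⁰ (only one arrangement possible), giving 2 unpaired electrons.

2 unpaired electrons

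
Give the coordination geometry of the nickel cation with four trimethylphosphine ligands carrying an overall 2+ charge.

square planar

Ligand charges: trimethylphosphine is neutral. With an overall charge of +2 the nickel centre must be in the +2 oxidation state.
Group 10 minus oxidation state 2 gives a d⁸ configuration.
With 4 monodentate ligands the coordination number is 4.
Trimethylphosphine is a strong-field ligand (high in the spectrochemical series).
A 3d d⁸ ion with strong-field ligands gains enough CFSE to favour square planar over tetrahedral.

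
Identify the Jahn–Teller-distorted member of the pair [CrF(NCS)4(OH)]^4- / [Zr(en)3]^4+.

[CrF(NCS)4(OH)]^4-

[CrF(NCS)4(OH)]^4-: Summing ligand charges against the −4 overall charge gives an oxidation state of +2 for chromium. Chromium is a group-6 element; Cr(II) is therefore d⁴. Fluoride, hydroxide, and isothiocyanate are weak-field ligands for a first-row metal, so the complex is high-spin. The t₂g³e_g¹ (high-spin) configuration has an unevenly filled e_g set; the Jahn–Teller theorem predicts a tetragonal distortion (typically axial elongation) to lift the degeneracy.
[Zr(en)3]^4+: Summing ligand charges against the +4 overall charge gives an oxidation state of +4 for zirconium. Group 4 minus oxidation state 4 gives a d⁰ configuration. The d⁰ configuration leaves the e_g set evenly filled (or empty) — no strong Jahn–Teller driving force.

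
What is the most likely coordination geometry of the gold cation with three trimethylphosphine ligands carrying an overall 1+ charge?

trigonal planar

Summing ligand charges against the +1 overall charge gives an oxidation state of +1 for gold.
Gold is a group-11 element; Au(I) is therefore d¹⁰.
Coordination number: 3.
Three ligands around a d¹⁰ centre minimise repulsion in a trigonal-planar arrangement.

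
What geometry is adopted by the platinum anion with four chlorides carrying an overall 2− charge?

Ligand charges: each chloride is −1. With an overall charge of −2 the platinum centre must be in the +2 oxidation state.
Group 10 minus oxidation state 2 gives a d⁸ configuration.
With 4 monodentate ligands the coordination number is 4.
A 5d d⁸ ion has a large crystal-field splitting; square planar leaves the high-energy d_{x²−y²} orbital empty and maximises CFSE.

square planar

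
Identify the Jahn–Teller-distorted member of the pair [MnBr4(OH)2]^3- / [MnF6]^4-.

[MnBr4(OH)2]^3-

[MnBr4(OH)2]^3-: Ligand charges: each bromide is −1; each hydroxide is −1. With an overall charge of −3 the manganese centre must be in the +3 oxidation state. Mn sits in group 7, so the d-electron count is 7 − 3 = 4. Bromide and hydroxide are weak-field ligands for a first-row metal, so the complex is high-spin. The t₂g³e_g¹ (high-spin) configuration has an unevenly filled e_g set; the Jahn–Teller theorem predicts a tetragonal distortion (typically axial elongation) to lift the degeneracy.
[MnF6]^4-: Each fluoride is −1; balancing the −4 overall charge requires Mn(II). Mn sits in group 7, so the d-electron count is 7 − 2 = 5. Fluoride is a weak-field ligand for a first-row metal, so the complex is high-spin. The d⁵ configuration leaves the e_g set evenly filled (or empty) — no strong Jahn–Teller driving force.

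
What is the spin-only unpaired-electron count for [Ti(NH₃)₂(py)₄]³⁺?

Ligand charges: ammonia is neutral; pyridine is neutral. With an overall charge of +3 the titanium centre must be in the +3 oxidation state.
Ti sits in group 4, so the d-electron count is 4 − 3 = 1.
In an octahedral field the d¹ configuration is t₂g¹e_g⁰ (only one arrangement possible), giving 1 unpaired electron.

1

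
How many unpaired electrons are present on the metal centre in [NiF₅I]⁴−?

2

Summing ligand charges against the −4 overall charge gives an oxidation state of +2 for nickel.
Ni sits in group 10, so the d-electron count is 10 − 2 = 8.
In an octahedral field the d⁸ configuration is t₂g⁶e_g² (only one arrangement possible), giving 2 unpaired electrons.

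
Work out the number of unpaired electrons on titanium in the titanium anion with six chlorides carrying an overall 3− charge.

1 unpaired electron

Ligand charges: each chloride is −1. With an overall charge of −3 the titanium centre must be in the +3 oxidation state.
Titanium is a group-4 element; Ti(III) is therefore d¹.
In an octahedral field the d¹ configuration is t₂g¹e_g⁰ (only one arrangement possible), giving 1 unpaired electron.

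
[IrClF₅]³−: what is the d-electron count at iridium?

Each chloride is −1; each fluoride is −1; balancing the −3 overall charge requires Ir(III).
Ir sits in group 9, so the d-electron count is 9 − 3 = 6.

d6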